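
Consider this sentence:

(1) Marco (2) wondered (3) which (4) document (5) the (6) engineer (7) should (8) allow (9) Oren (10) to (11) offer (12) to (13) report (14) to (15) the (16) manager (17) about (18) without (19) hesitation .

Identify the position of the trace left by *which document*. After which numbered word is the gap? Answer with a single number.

Before movement: The engineer should allow Oren to offer to report to the manager about which document without hesitation.
'which document' functions as the object of the preposition 'about'. It moves to the left edge, and the trace sits right after 'about':
Marco wondered which document the engineer should allow Oren to offer to report to the manager about ___ without hesitation.
'about' is word 17.

17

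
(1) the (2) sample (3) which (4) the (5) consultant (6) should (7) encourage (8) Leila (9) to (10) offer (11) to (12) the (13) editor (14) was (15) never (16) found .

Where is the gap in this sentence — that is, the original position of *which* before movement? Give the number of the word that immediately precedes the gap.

10

'which' functions as the direct object of 'offer'. It moves to the left edge, and the trace sits right after 'offer':
The sample which the consultant should encourage Leila to offer ___ to the editor was never found.
'offer' is word 10.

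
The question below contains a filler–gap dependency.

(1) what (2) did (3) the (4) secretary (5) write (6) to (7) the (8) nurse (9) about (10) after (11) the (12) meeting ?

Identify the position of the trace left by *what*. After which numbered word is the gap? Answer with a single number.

Underlying clause: The secretary did write to the nurse about what after the meeting.
The filler 'what' is interpreted as the object of the preposition 'about'. Wh-movement fronts it, leaving a gap right after 'about':
What did the secretary write to the nurse about ___ after the meeting?
'about' is word 9.

9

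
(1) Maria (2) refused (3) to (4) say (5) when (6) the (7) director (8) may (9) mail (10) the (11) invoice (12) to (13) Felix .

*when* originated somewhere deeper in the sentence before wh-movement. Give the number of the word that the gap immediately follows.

Before movement: The director may mail the invoice to Felix when.
The filler 'when' is interpreted as the temporal adjunct. It moves to the left edge, and the trace sits right after 'Felix':
Maria refused to say when the director may mail the invoice to Felix ___.
'Felix' is word 13.

13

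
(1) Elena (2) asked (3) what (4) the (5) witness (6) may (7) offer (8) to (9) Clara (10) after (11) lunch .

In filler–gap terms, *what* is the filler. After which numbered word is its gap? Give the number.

Pre-movement form: The witness may offer what to Clara after lunch.
'what' is the direct object of 'offer'. It moves to the left edge, and the trace sits right after 'offer':
Elena asked what the witness may offer ___ to Clara after lunch.
'offer' is word 7.

7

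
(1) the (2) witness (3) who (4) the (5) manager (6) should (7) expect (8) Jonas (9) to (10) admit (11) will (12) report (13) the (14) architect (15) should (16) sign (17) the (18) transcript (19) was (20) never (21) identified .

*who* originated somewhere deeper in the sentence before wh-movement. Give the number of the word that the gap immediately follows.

10

'who' functions as the subject of the clause embedded under 'admit'. It moves to the left edge, and the trace sits right after 'admit':
The witness who the manager should expect Jonas to admit ___ will report the architect should sign the transcript was never identified.
'admit' is word 10.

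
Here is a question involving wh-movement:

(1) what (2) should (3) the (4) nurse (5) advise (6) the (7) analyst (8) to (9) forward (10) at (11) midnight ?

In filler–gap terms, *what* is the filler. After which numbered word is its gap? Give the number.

Pre-movement form: The nurse should advise the analyst to forward what at midnight.
'what' functions as the direct object of 'forward'. Wh-movement fronts it, leaving a gap right after 'forward':
What should the nurse advise the analyst to forward ___ at midnight?
'forward' is word 9.

9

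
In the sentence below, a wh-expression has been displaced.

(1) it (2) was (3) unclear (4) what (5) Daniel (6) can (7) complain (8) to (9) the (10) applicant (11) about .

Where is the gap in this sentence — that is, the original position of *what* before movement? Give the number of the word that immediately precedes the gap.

Underlying clause: Daniel can complain to the applicant about what.
'what' functions as the object of the preposition 'about'. Wh-movement fronts it, leaving a gap right after 'about':
It was unclear what Daniel can complain to the applicant about ___.
'about' is word 11.

11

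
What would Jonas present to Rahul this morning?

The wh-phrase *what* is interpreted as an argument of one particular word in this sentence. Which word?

present

Pre-movement form: Jonas would present what to Rahul this morning.
The filler 'what' is interpreted as the direct object of 'present'. Wh-movement fronts it, leaving a gap right after 'present':
What would Jonas present ___ to Rahul this morning?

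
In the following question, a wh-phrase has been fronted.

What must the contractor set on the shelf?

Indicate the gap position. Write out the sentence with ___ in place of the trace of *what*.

What must the contractor set ___ on the shelf?

Pre-movement form: The contractor must set what on the shelf.
'what' functions as the direct object of 'set'. The gap is right after 'set'.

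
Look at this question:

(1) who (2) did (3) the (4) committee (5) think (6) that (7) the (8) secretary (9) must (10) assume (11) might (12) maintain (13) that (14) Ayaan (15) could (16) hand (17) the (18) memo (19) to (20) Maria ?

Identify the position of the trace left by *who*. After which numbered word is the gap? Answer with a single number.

10

Pre-movement form: The committee did think that the secretary must assume who might maintain that Ayaan could hand the memo to Maria.
'who' functions as the subject of the clause embedded under 'assume'. Wh-movement fronts it, leaving a gap right after 'assume':
Who did the committee think that the secretary must assume ___ might maintain that Ayaan could hand the memo to Maria?
'assume' is word 10.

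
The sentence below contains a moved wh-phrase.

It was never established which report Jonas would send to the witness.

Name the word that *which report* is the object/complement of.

In situ: Jonas would send which report to the witness.
'which report' functions as the direct object of 'send'. Wh-movement fronts it, leaving a gap right after 'send':
It was never established which report Jonas would send ___ to the witness.

send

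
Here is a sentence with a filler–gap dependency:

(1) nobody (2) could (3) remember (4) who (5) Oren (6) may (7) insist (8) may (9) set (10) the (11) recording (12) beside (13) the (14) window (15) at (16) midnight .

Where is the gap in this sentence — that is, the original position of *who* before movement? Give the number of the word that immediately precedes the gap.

7

Underlying clause: Oren may insist who may set the recording beside the window at midnight.
The filler 'who' is interpreted as the subject of the clause embedded under 'insist'. Fronting leaves a gap immediately after 'insist':
Nobody could remember who Oren may insist ___ may set the recording beside the window at midnight.
'insist' is word 7.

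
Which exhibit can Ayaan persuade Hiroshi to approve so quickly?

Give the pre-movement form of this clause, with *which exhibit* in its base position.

Ayaan can persuade Hiroshi to approve which exhibit so quickly.

'which exhibit' is the direct object of 'approve'. Wh-movement fronts it, leaving a gap right after 'approve':
Which exhibit can Ayaan persuade Hiroshi to approve ___ so quickly?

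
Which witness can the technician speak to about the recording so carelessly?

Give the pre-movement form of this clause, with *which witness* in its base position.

The technician can speak to which witness about the recording so carelessly.

'which witness' functions as the object of the preposition 'to'. Fronting leaves a gap immediately after 'to':
Which witness can the technician speak to ___ about the recording so carelessly?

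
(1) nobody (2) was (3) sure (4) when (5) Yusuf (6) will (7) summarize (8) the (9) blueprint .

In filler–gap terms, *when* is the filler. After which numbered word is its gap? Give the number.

Pre-movement form: Yusuf will summarize the blueprint when.
'when' is the temporal adjunct. Wh-movement fronts it, leaving a gap right after 'blueprint':
Nobody was sure when Yusuf will summarize the blueprint ___.
'blueprint' is word 9.

9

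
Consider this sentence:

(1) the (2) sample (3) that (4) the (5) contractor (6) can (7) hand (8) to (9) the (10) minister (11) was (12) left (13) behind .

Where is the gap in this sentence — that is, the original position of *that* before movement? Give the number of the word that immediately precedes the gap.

'that' is the direct object of 'hand'. It moves to the left edge, and the trace sits right after 'hand':
The sample that the contractor can hand ___ to the minister was left behind.
'hand' is word 7.

7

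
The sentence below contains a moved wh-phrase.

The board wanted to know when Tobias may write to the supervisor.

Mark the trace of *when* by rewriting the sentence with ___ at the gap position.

Before movement: Tobias may write to the supervisor when.
The filler 'when' is interpreted as the temporal adjunct. The gap is right after 'supervisor'.

The board wanted to know when Tobias may write to the supervisor ___.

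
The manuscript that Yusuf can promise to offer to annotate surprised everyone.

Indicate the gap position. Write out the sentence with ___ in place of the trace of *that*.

The manuscript that Yusuf can promise to offer to annotate ___ surprised everyone.

'that' is the direct object of 'annotate'. The gap is right after 'annotate'.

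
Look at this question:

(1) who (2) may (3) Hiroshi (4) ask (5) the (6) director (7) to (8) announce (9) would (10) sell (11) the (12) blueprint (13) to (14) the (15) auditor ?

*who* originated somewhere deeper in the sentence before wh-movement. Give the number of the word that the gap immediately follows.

Before movement: Hiroshi may ask the director to announce who would sell the blueprint to the auditor.
The filler 'who' is interpreted as the subject of the clause embedded under 'announce'. Fronting leaves a gap immediately after 'announce':
Who may Hiroshi ask the director to announce ___ would sell the blueprint to the auditor?
'announce' is word 8.

8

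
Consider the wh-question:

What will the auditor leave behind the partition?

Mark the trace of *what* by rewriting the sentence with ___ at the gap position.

What will the auditor leave ___ behind the partition?

Pre-movement form: The auditor will leave what behind the partition.
'what' functions as the direct object of 'leave'. The gap is right after 'leave'.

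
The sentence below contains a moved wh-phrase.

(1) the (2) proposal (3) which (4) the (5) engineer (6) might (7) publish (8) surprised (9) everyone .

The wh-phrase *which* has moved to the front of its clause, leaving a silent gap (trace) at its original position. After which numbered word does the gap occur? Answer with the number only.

The filler 'which' is interpreted as the direct object of 'publish'. It moves to the left edge, and the trace sits right after 'publish':
The proposal which the engineer might publish ___ surprised everyone.
'publish' is word 7.

7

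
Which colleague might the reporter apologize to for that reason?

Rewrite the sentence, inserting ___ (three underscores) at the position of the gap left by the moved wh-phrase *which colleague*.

Which colleague might the reporter apologize to ___ for that reason?

Before movement: The reporter might apologize to which colleague for that reason.
'which colleague' is the object of the preposition 'to'. The gap is right after 'to'.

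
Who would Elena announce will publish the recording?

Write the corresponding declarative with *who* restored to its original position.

Elena would announce who will publish the recording.

The filler 'who' is interpreted as the subject of the clause embedded under 'announce'. Fronting leaves a gap immediately after 'announce':
Who would Elena announce ___ will publish the recording?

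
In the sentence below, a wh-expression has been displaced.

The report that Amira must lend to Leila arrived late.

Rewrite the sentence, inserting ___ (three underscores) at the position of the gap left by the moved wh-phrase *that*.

'that' is the direct object of 'lend'. The gap is right after 'lend'.

The report that Amira must lend ___ to Leila arrived late.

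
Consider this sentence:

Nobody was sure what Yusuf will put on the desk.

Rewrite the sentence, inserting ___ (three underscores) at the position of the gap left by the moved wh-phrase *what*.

Nobody was sure what Yusuf will put ___ on the desk.

Before movement: Yusuf will put what on the desk.
'what' is the direct object of 'put'. The gap is right after 'put'.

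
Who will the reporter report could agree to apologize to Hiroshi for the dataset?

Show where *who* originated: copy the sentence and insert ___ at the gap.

In situ: The reporter will report who could agree to apologize to Hiroshi for the dataset.
'who' is the subject of the clause embedded under 'report'. The gap is right after 'report'.

Who will the reporter report ___ could agree to apologize to Hiroshi for the dataset?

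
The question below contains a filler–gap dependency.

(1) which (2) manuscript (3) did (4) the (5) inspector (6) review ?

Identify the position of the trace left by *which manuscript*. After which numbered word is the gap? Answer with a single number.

In situ: The inspector did review which manuscript.
'which manuscript' is the direct object of 'review'. It moves to the left edge, and the trace sits right after 'review':
Which manuscript did the inspector review ___?
'review' is word 6.

6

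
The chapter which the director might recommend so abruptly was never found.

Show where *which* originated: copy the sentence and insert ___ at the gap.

'which' functions as the direct object of 'recommend'. The gap is right after 'recommend'.

The chapter which the director might recommend ___ so abruptly was never found.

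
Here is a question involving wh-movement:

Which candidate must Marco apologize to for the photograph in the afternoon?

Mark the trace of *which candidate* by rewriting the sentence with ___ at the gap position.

Which candidate must Marco apologize to ___ for the photograph in the afternoon?

In situ: Marco must apologize to which candidate for the photograph in the afternoon.
'which candidate' functions as the object of the preposition 'to'. The gap is right after 'to'.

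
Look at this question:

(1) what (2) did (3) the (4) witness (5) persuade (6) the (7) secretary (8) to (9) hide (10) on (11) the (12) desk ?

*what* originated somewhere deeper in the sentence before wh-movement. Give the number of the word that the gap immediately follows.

9

Before movement: The witness did persuade the secretary to hide what on the desk.
The filler 'what' is interpreted as the direct object of 'hide'. It moves to the left edge, and the trace sits right after 'hide':
What did the witness persuade the secretary to hide ___ on the desk?
'hide' is word 9.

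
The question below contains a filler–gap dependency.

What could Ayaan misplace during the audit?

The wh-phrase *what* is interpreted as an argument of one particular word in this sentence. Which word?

Pre-movement form: Ayaan could misplace what during the audit.
The filler 'what' is interpreted as the direct object of 'misplace'. Fronting leaves a gap immediately after 'misplace':
What could Ayaan misplace ___ during the audit?

misplace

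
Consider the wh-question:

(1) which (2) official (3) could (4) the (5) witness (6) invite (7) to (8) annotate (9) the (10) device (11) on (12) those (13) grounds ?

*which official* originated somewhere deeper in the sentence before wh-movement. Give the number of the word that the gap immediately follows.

6

Before movement: The witness could invite which official to annotate the device on those grounds.
'which official' functions as the direct object of 'invite'. Fronting leaves a gap immediately after 'invite':
Which official could the witness invite ___ to annotate the device on those grounds?
'invite' is word 6.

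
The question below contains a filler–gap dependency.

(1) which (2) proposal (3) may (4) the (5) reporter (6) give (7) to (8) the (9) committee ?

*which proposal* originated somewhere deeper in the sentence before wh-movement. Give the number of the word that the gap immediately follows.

6

In situ: The reporter may give which proposal to the committee.
The filler 'which proposal' is interpreted as the direct object of 'give'. Fronting leaves a gap immediately after 'give':
Which proposal may the reporter give ___ to the committee?
'give' is word 6.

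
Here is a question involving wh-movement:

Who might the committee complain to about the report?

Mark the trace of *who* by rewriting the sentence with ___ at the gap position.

Who might the committee complain to ___ about the report?

Underlying clause: The committee might complain to who about the report.
The filler 'who' is interpreted as the object of the preposition 'to'. The gap is right after 'to'.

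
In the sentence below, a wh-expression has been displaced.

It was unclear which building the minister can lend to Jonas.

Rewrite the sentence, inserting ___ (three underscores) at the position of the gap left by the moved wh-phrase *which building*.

It was unclear which building the minister can lend ___ to Jonas.

In situ: The minister can lend which building to Jonas.
The filler 'which building' is interpreted as the direct object of 'lend'. The gap is right after 'lend'.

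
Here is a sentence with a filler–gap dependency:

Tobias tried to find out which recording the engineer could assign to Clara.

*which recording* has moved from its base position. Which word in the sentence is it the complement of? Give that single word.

Pre-movement form: The engineer could assign which recording to Clara.
'which recording' functions as the direct object of 'assign'. Wh-movement fronts it, leaving a gap right after 'assign':
Tobias tried to find out which recording the engineer could assign ___ to Clara.

assign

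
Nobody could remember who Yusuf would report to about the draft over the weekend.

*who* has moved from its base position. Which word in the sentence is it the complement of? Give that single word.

In situ: Yusuf would report to who about the draft over the weekend.
'who' is the object of the preposition 'to'. Fronting leaves a gap immediately after 'to':
Nobody could remember who Yusuf would report to ___ about the draft over the weekend.

to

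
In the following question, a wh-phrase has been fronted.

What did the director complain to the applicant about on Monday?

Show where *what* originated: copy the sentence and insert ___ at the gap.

Before movement: The director did complain to the applicant about what on Monday.
The filler 'what' is interpreted as the object of the preposition 'about'. The gap is right after 'about'.

What did the director complain to the applicant about ___ on Monday?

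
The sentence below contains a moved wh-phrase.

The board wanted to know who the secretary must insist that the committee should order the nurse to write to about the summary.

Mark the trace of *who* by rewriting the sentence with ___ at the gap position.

The board wanted to know who the secretary must insist that the committee should order the nurse to write to ___ about the summary.

In situ: The secretary must insist that the committee should order the nurse to write to who about the summary.
'who' functions as the object of the preposition 'to'. The gap is right after 'to'.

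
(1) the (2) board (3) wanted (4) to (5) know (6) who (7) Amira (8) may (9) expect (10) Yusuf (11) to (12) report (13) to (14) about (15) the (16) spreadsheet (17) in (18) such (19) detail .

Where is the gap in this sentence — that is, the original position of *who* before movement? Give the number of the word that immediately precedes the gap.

Underlying clause: Amira may expect Yusuf to report to who about the spreadsheet in such detail.
The filler 'who' is interpreted as the object of the preposition 'to'. Fronting leaves a gap immediately after 'to':
The board wanted to know who Amira may expect Yusuf to report to ___ about the spreadsheet in such detail.
'to' is word 13.

13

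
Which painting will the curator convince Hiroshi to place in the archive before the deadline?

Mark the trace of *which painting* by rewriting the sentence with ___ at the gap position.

Which painting will the curator convince Hiroshi to place ___ in the archive before the deadline?

Before movement: The curator will convince Hiroshi to place which painting in the archive before the deadline.
The filler 'which painting' is interpreted as the direct object of 'place'. The gap is right after 'place'.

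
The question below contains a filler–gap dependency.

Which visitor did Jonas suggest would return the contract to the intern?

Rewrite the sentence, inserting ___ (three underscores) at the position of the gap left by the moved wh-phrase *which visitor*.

Underlying clause: Jonas did suggest which visitor would return the contract to the intern.
The filler 'which visitor' is interpreted as the subject of the clause embedded under 'suggest'. The gap is right after 'suggest'.

Which visitor did Jonas suggest ___ would return the contract to the intern?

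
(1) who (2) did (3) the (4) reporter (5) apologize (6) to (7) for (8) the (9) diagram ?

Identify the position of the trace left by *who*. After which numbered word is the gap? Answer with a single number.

6

Pre-movement form: The reporter did apologize to who for the diagram.
'who' functions as the object of the preposition 'to'. Wh-movement fronts it, leaving a gap right after 'to':
Who did the reporter apologize to ___ for the diagram?
'to' is word 6.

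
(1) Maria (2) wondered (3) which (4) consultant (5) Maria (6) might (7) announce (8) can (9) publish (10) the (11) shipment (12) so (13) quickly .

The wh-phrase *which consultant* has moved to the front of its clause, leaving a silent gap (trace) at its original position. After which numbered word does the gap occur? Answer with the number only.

Before movement: Maria might announce which consultant can publish the shipment so quickly.
The filler 'which consultant' is interpreted as the subject of the clause embedded under 'announce'. Fronting leaves a gap immediately after 'announce':
Maria wondered which consultant Maria might announce ___ can publish the shipment so quickly.
'announce' is word 7.

7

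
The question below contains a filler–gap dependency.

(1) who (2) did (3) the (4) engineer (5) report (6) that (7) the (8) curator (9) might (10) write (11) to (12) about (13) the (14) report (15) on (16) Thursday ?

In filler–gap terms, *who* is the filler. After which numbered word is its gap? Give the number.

Pre-movement form: The engineer did report that the curator might write to who about the report on Thursday.
'who' is the object of the preposition 'to'. It moves to the left edge, and the trace sits right after 'to':
Who did the engineer report that the curator might write to ___ about the report on Thursday?
'to' is word 11.

11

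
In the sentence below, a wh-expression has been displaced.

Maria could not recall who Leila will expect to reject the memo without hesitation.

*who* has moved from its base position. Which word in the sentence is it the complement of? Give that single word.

expect

Before movement: Leila will expect who to reject the memo without hesitation.
'who' is the direct object of 'expect'. Wh-movement fronts it, leaving a gap right after 'expect':
Maria could not recall who Leila will expect ___ to reject the memo without hesitation.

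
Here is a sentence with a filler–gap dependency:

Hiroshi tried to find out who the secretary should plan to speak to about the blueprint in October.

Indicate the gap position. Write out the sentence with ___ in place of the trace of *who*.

Hiroshi tried to find out who the secretary should plan to speak to ___ about the blueprint in October.

Before movement: The secretary should plan to speak to who about the blueprint in October.
'who' is the object of the preposition 'to'. The gap is right after 'to'.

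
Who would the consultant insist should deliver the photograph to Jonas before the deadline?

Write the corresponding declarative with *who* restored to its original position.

The consultant would insist who should deliver the photograph to Jonas before the deadline.

'who' functions as the subject of the clause embedded under 'insist'. It moves to the left edge, and the trace sits right after 'insist':
Who would the consultant insist ___ should deliver the photograph to Jonas before the deadline?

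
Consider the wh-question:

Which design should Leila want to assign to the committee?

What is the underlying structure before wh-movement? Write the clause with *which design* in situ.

'which design' functions as the direct object of 'assign'. Fronting leaves a gap immediately after 'assign':
Which design should Leila want to assign ___ to the committee?

Leila should want to assign which design to the committee.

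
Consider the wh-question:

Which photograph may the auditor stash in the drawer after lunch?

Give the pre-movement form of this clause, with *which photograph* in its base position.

'which photograph' functions as the direct object of 'stash'. Wh-movement fronts it, leaving a gap right after 'stash':
Which photograph may the auditor stash ___ in the drawer after lunch?

The auditor may stash which photograph in the drawer after lunch.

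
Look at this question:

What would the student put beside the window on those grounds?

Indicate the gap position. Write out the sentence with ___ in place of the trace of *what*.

What would the student put ___ beside the window on those grounds?

Pre-movement form: The student would put what beside the window on those grounds.
'what' is the direct object of 'put'. The gap is right after 'put'.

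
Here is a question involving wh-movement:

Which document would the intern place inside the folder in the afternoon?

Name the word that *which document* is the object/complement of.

place

Pre-movement form: The intern would place which document inside the folder in the afternoon.
'which document' functions as the direct object of 'place'. Fronting leaves a gap immediately after 'place':
Which document would the intern place ___ inside the folder in the afternoon?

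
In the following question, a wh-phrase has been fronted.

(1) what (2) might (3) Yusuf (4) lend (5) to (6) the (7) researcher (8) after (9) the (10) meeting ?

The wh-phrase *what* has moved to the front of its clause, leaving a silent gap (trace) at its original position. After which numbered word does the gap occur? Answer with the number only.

In situ: Yusuf might lend what to the researcher after the meeting.
'what' is the direct object of 'lend'. It moves to the left edge, and the trace sits right after 'lend':
What might Yusuf lend ___ to the researcher after the meeting?
'lend' is word 4.

4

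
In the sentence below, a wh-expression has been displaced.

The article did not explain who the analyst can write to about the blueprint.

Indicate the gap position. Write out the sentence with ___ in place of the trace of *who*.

The article did not explain who the analyst can write to ___ about the blueprint.

Underlying clause: The analyst can write to who about the blueprint.
The filler 'who' is interpreted as the object of the preposition 'to'. The gap is right after 'to'.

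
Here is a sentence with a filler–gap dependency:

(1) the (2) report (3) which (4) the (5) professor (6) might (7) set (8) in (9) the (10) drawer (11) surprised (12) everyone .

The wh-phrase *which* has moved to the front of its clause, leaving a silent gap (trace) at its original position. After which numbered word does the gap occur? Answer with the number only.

'which' functions as the direct object of 'set'. It moves to the left edge, and the trace sits right after 'set':
The report which the professor might set ___ in the drawer surprised everyone.
'set' is word 7.

7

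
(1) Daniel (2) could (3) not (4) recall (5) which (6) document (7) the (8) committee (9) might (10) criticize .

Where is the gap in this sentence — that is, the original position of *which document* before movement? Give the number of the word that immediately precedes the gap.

10

Underlying clause: The committee might criticize which document.
'which document' is the direct object of 'criticize'. Fronting leaves a gap immediately after 'criticize':
Daniel could not recall which document the committee might criticize ___.
'criticize' is word 10.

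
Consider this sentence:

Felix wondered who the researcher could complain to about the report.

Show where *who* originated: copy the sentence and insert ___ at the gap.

Felix wondered who the researcher could complain to ___ about the report.

Before movement: The researcher could complain to who about the report.
The filler 'who' is interpreted as the object of the preposition 'to'. The gap is right after 'to'.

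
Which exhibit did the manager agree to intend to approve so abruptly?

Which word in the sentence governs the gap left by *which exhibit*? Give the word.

approve

Before movement: The manager did agree to intend to approve which exhibit so abruptly.
'which exhibit' functions as the direct object of 'approve'. It moves to the left edge, and the trace sits right after 'approve':
Which exhibit did the manager agree to intend to approve ___ so abruptly?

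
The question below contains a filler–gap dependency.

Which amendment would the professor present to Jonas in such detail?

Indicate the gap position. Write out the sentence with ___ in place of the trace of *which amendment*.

Which amendment would the professor present ___ to Jonas in such detail?

Pre-movement form: The professor would present which amendment to Jonas in such detail.
'which amendment' is the direct object of 'present'. The gap is right after 'present'.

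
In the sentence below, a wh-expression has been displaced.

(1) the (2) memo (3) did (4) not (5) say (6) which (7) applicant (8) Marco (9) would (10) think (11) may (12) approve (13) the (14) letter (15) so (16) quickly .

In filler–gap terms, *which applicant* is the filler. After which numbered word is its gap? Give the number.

Pre-movement form: Marco would think which applicant may approve the letter so quickly.
The filler 'which applicant' is interpreted as the subject of the clause embedded under 'think'. Fronting leaves a gap immediately after 'think':
The memo did not say which applicant Marco would think ___ may approve the letter so quickly.
'think' is word 10.

10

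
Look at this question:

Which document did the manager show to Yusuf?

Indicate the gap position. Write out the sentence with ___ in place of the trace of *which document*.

Which document did the manager show ___ to Yusuf?

Underlying clause: The manager did show which document to Yusuf.
'which document' functions as the direct object of 'show'. The gap is right after 'show'.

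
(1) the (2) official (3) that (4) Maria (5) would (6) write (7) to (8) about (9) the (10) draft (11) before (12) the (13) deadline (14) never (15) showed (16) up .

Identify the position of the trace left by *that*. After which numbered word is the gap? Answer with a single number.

7

'that' is the object of the preposition 'to'. Wh-movement fronts it, leaving a gap right after 'to':
The official that Maria would write to ___ about the draft before the deadline never showed up.
'to' is word 7.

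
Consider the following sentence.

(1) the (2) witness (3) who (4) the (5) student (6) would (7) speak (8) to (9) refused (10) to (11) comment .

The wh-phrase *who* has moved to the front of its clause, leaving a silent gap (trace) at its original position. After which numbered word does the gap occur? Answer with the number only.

8

'who' functions as the object of the preposition 'to'. Wh-movement fronts it, leaving a gap right after 'to':
The witness who the student would speak to ___ refused to comment.
'to' is word 8.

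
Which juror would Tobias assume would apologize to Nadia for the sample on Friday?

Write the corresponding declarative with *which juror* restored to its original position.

Tobias would assume which juror would apologize to Nadia for the sample on Friday.

'which juror' functions as the subject of the clause embedded under 'assume'. It moves to the left edge, and the trace sits right after 'assume':
Which juror would Tobias assume ___ would apologize to Nadia for the sample on Friday?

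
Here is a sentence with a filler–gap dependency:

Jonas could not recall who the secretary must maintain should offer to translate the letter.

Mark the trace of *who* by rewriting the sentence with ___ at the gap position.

In situ: The secretary must maintain who should offer to translate the letter.
'who' is the subject of the clause embedded under 'maintain'. The gap is right after 'maintain'.

Jonas could not recall who the secretary must maintain ___ should offer to translate the letter.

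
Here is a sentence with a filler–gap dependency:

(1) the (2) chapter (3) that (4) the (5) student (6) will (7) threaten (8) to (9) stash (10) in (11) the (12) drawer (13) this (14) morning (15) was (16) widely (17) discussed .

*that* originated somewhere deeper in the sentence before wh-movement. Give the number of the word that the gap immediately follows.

9

The filler 'that' is interpreted as the direct object of 'stash'. Wh-movement fronts it, leaving a gap right after 'stash':
The chapter that the student will threaten to stash ___ in the drawer this morning was widely discussed.
'stash' is word 9.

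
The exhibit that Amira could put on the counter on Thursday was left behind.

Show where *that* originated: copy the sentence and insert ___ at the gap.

'that' is the direct object of 'put'. The gap is right after 'put'.

The exhibit that Amira could put ___ on the counter on Thursday was left behind.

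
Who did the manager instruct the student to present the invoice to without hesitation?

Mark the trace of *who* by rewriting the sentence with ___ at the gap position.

Before movement: The manager did instruct the student to present the invoice to who without hesitation.
'who' functions as the object of the preposition 'to' (recipient of 'present'). The gap is right after 'to'.

Who did the manager instruct the student to present the invoice to ___ without hesitation?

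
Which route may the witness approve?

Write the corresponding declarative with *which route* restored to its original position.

The witness may approve which route.

'which route' is the direct object of 'approve'. Wh-movement fronts it, leaving a gap right after 'approve':
Which route may the witness approve ___?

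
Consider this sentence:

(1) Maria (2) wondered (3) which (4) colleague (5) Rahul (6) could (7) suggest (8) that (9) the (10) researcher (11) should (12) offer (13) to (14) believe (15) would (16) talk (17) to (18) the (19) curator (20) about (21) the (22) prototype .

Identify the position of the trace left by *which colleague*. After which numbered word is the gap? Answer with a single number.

Underlying clause: Rahul could suggest that the researcher should offer to believe which colleague would talk to the curator about the prototype.
The filler 'which colleague' is interpreted as the subject of the clause embedded under 'believe'. Fronting leaves a gap immediately after 'believe':
Maria wondered which colleague Rahul could suggest that the researcher should offer to believe ___ would talk to the curator about the prototype.
'believe' is word 14.

14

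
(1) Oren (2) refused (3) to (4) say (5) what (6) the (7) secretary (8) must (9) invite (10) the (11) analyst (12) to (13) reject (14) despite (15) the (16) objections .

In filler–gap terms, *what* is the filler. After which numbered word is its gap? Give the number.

In situ: The secretary must invite the analyst to reject what despite the objections.
'what' is the direct object of 'reject'. It moves to the left edge, and the trace sits right after 'reject':
Oren refused to say what the secretary must invite the analyst to reject ___ despite the objections.
'reject' is word 13.

13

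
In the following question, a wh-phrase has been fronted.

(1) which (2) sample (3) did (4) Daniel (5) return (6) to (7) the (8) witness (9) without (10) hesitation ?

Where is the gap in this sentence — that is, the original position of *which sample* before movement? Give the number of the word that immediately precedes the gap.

5

Pre-movement form: Daniel did return which sample to the witness without hesitation.
'which sample' functions as the direct object of 'return'. It moves to the left edge, and the trace sits right after 'return':
Which sample did Daniel return ___ to the witness without hesitation?
'return' is word 5.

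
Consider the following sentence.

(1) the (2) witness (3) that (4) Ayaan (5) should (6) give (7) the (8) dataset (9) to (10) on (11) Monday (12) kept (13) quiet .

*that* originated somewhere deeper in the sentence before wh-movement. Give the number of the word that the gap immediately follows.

9

'that' is the object of the preposition 'to' (recipient of 'give'). Fronting leaves a gap immediately after 'to':
The witness that Ayaan should give the dataset to ___ on Monday kept quiet.
'to' is word 9.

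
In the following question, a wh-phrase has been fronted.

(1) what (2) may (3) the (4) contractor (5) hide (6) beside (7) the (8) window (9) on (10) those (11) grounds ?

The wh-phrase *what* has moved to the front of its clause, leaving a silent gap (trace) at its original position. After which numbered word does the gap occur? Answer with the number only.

5

Underlying clause: The contractor may hide what beside the window on those grounds.
'what' is the direct object of 'hide'. It moves to the left edge, and the trace sits right after 'hide':
What may the contractor hide ___ beside the window on those grounds?
'hide' is word 5.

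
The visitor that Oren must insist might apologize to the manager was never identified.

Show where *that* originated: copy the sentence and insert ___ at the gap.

The visitor that Oren must insist ___ might apologize to the manager was never identified.

'that' functions as the subject of the clause embedded under 'insist'. The gap is right after 'insist'.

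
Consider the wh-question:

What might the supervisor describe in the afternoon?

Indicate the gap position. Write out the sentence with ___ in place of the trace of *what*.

What might the supervisor describe ___ in the afternoon?

Before movement: The supervisor might describe what in the afternoon.
The filler 'what' is interpreted as the direct object of 'describe'. The gap is right after 'describe'.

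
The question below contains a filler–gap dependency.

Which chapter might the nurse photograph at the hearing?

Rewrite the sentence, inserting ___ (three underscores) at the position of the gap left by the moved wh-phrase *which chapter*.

Which chapter might the nurse photograph ___ at the hearing?

Pre-movement form: The nurse might photograph which chapter at the hearing.
'which chapter' functions as the direct object of 'photograph'. The gap is right after 'photograph'.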